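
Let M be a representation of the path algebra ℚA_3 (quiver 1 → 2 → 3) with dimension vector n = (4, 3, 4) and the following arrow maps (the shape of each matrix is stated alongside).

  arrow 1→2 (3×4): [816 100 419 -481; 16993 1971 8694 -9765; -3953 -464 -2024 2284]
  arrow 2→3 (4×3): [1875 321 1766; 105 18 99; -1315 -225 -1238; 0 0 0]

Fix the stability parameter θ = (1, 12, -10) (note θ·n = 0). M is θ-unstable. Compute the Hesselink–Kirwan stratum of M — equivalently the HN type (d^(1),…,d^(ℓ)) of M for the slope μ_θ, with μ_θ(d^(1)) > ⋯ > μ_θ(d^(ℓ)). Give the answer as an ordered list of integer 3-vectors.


Via rank(M_{q-1}∘⋯∘M_p): M ≅ I[1,1], I[1,2], I[1,3]^2, I[3,3]^2.
μ_θ-semistable layers: μ^(1)=12; μ^(2)=1; μ^(3)=-10

((0, 1, 0); (4, 2, 2); (0, 0, 2))


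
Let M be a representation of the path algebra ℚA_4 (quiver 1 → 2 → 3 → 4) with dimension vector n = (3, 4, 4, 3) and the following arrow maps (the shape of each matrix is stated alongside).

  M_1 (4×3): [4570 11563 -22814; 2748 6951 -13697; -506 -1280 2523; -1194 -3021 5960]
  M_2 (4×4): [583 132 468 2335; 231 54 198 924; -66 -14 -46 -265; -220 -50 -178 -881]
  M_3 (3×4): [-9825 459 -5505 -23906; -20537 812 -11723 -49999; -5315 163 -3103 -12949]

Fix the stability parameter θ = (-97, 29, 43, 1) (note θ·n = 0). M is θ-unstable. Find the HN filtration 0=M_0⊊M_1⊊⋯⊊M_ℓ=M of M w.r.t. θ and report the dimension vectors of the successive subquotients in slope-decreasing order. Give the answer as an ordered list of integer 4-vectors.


Barcode: M ≅ I[1,1], I[1,4]^2, I[2,2]^2, I[3,3], I[3,4]. HN layers by μ_θ (5 steps, strictly decreasing):
  μ^(1)=43; μ^(2)=29; μ^(3)=73/3; μ^(4)=22; μ^(5)=-97

((0, 0, 1, 0); (0, 2, 0, 0); (0, 2, 2, 2); (0, 0, 1, 1); (3, 0, 0, 0))


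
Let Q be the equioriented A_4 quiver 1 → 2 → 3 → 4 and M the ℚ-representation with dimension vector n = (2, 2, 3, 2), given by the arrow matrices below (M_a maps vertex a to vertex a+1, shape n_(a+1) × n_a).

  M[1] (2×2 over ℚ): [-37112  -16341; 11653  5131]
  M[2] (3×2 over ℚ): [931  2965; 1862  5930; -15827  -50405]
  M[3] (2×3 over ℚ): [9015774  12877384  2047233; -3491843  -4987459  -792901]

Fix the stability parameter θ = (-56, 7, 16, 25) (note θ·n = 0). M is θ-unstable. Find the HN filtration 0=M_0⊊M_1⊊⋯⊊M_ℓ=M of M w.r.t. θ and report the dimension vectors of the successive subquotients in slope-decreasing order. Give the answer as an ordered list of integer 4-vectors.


Via rank(M_{q-1}∘⋯∘M_p): M ≅ I[1,2], I[1,4], I[3,3], I[3,4].
μ_θ-semistable layers: μ^(1)=25; μ^(2)=16; μ^(3)=7; μ^(4)=-56

((0, 0, 0, 2); (0, 0, 3, 0); (0, 2, 0, 0); (2, 0, 0, 0))


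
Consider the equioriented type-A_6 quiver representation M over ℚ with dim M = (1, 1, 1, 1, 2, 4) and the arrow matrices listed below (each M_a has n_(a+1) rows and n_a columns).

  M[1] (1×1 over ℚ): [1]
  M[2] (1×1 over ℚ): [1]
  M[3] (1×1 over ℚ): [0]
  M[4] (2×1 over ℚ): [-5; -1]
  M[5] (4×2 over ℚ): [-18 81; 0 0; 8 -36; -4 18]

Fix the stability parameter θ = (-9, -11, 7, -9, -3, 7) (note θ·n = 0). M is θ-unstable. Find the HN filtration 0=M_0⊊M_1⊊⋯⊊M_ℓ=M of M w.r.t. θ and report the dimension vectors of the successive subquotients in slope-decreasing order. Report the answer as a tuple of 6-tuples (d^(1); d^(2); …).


Barcode: M ≅ I[1,3], I[4,6], I[5,5], I[6,6]^3. HN layers by μ_θ (4 steps, strictly decreasing):
  μ^(1)=7; μ^(2)=-3; μ^(3)=-9; μ^(4)=-10

((0, 0, 1, 0, 0, 4); (0, 0, 0, 0, 2, 0); (0, 0, 0, 1, 0, 0); (1, 1, 0, 0, 0, 0))


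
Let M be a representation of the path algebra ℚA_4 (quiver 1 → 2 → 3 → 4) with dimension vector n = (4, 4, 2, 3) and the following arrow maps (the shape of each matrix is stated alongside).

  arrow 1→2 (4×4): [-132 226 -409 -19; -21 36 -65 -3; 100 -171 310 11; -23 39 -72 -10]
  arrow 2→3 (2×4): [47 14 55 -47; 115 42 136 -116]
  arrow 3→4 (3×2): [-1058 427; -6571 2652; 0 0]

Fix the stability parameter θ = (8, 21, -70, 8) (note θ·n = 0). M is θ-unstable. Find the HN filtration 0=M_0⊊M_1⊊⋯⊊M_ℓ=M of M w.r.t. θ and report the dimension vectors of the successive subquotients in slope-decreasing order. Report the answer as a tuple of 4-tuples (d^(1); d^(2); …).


Barcode: M ≅ I[1,2]^2, I[1,4]^2, I[4,4]. HN layers by μ_θ (3 steps, strictly decreasing):
  μ^(1)=21; μ^(2)=8; μ^(3)=-41/3

((0, 2, 0, 0); (2, 0, 0, 3); (2, 2, 2, 0))


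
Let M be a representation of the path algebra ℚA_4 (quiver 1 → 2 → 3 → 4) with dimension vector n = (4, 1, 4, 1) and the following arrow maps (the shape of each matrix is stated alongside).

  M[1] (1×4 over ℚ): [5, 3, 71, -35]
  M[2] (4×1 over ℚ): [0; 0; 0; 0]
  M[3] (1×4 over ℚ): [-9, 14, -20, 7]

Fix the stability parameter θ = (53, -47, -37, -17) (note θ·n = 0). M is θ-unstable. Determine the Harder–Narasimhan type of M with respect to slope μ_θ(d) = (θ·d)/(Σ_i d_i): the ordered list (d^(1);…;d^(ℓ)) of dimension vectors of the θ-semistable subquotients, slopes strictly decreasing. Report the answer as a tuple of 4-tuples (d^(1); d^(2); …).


Via rank(M_{q-1}∘⋯∘M_p): M ≅ I[1,1]^3, I[1,2], I[3,3]^3, I[3,4].
μ_θ-semistable layers: μ^(1)=53; μ^(2)=3; μ^(3)=-17; μ^(4)=-37

((3, 0, 0, 0); (1, 1, 0, 0); (0, 0, 0, 1); (0, 0, 4, 0))


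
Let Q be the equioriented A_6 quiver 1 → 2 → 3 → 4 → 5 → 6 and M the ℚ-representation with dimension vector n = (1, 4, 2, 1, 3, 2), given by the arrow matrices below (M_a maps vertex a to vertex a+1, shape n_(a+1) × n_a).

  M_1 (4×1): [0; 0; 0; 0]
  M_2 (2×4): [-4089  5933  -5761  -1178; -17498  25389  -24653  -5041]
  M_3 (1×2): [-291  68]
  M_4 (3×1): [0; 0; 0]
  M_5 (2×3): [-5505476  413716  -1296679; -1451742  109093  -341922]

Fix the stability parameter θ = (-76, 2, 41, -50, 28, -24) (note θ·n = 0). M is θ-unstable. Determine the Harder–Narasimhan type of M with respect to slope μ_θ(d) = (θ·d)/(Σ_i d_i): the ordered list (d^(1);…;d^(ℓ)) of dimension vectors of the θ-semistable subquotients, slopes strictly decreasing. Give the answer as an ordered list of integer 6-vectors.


Interval decomposition of M: I[1,1], I[2,2]^2, I[2,3], I[2,4], I[5,5], I[5,6]^2.
HN type (ℓ=5): μ^(1)=41; μ^(2)=28; μ^(3)=2; μ^(4)=-7/3; μ^(5)=-76

((0, 0, 1, 0, 0, 0); (0, 0, 0, 0, 1, 0); (0, 3, 0, 0, 2, 2); (0, 1, 1, 1, 0, 0); (1, 0, 0, 0, 0, 0))


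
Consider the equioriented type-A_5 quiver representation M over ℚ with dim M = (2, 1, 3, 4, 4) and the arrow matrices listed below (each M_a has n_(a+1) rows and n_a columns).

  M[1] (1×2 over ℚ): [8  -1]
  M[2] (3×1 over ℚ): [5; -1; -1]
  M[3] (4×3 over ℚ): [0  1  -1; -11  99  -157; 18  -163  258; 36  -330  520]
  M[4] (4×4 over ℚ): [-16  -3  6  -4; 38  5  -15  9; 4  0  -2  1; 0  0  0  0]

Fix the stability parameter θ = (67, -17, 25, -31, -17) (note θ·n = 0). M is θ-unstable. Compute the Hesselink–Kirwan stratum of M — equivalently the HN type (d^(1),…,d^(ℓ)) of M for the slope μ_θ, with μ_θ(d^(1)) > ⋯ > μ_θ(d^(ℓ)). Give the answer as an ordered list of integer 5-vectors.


Interval decomposition of M: I[1,1], I[1,5], I[3,4], I[3,5], I[4,5], I[5,5].
HN type (ℓ=6): μ^(1)=67; μ^(2)=27/5; μ^(3)=-3; μ^(4)=-23/3; μ^(5)=-17; μ^(6)=-31

((1, 0, 0, 0, 0); (1, 1, 1, 1, 1); (0, 0, 1, 1, 0); (0, 0, 1, 1, 1); (0, 0, 0, 0, 2); (0, 0, 0, 1, 0))


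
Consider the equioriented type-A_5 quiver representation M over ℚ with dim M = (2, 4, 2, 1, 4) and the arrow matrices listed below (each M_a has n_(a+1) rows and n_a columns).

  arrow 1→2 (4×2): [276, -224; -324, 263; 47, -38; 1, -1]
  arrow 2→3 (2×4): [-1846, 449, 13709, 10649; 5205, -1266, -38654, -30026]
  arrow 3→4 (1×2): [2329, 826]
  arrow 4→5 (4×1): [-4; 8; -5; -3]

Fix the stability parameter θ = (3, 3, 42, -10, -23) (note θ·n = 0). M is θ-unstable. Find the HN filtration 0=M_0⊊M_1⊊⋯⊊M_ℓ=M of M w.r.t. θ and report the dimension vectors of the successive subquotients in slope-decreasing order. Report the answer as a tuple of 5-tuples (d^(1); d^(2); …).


Interval decomposition of M: I[1,2]^2, I[2,3], I[2,5], I[5,5]^3.
HN type (ℓ=3): μ^(1)=42; μ^(2)=3; μ^(3)=-23

((0, 0, 1, 0, 0); (2, 4, 1, 1, 1); (0, 0, 0, 0, 3))


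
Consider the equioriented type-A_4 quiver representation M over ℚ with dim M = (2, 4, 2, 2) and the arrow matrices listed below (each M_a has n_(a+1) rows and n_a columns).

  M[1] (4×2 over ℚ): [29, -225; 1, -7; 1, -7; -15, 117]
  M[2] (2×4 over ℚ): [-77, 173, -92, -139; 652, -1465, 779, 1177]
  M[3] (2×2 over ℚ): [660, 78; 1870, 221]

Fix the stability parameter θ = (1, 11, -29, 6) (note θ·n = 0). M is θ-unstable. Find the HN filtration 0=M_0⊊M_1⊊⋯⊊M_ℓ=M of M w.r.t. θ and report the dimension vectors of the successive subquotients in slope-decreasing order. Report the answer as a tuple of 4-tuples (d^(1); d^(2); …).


Interval decomposition of M: I[1,3], I[1,4], I[2,2]^2, I[4,4].
HN type (ℓ=3): μ^(1)=11; μ^(2)=6; μ^(3)=-17/3

((0, 2, 0, 0); (0, 0, 0, 2); (2, 2, 2, 0))


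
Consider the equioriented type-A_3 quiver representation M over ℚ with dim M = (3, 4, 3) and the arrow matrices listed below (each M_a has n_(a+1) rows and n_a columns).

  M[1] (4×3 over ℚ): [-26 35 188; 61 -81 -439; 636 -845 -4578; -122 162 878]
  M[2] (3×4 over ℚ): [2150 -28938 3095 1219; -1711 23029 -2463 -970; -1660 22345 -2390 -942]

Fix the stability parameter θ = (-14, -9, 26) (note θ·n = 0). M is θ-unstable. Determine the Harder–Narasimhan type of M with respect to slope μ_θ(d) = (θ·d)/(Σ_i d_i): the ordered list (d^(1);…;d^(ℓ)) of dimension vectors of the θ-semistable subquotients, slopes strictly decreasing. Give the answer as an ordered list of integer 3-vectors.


Via rank(M_{q-1}∘⋯∘M_p): M ≅ I[1,1], I[1,3]^2, I[2,2], I[2,3].
μ_θ-semistable layers: μ^(1)=26; μ^(2)=-9; μ^(3)=-14

((0, 0, 3); (0, 4, 0); (3, 0, 0))


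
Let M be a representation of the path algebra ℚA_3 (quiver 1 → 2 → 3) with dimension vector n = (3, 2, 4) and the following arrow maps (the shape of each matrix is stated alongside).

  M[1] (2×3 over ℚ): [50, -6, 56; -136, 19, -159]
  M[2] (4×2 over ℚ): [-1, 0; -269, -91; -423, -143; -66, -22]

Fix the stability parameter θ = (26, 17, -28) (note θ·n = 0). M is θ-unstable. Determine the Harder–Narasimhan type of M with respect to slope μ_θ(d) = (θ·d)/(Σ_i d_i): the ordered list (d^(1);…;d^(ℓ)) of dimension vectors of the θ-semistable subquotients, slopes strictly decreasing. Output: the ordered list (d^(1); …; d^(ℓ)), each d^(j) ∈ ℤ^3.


Interval decomposition of M: I[1,1], I[1,3]^2, I[3,3]^2.
HN type (ℓ=3): μ^(1)=26; μ^(2)=5; μ^(3)=-28

((1, 0, 0); (2, 2, 2); (0, 0, 2))


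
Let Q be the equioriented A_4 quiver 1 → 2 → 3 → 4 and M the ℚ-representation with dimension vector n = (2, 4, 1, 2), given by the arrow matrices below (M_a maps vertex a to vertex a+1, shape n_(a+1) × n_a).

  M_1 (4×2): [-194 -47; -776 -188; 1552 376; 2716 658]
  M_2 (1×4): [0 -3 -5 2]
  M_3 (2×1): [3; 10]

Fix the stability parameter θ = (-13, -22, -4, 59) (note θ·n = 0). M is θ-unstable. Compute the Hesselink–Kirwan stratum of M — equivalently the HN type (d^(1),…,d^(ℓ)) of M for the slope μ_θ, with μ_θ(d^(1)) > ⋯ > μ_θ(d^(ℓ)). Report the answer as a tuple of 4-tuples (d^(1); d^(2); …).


Via rank(M_{q-1}∘⋯∘M_p): M ≅ I[1,1], I[1,2], I[2,2]^2, I[2,4], I[4,4].
μ_θ-semistable layers: μ^(1)=59; μ^(2)=-4; μ^(3)=-13; μ^(4)=-35/2; μ^(5)=-22

((0, 0, 0, 2); (0, 0, 1, 0); (1, 0, 0, 0); (1, 1, 0, 0); (0, 3, 0, 0))


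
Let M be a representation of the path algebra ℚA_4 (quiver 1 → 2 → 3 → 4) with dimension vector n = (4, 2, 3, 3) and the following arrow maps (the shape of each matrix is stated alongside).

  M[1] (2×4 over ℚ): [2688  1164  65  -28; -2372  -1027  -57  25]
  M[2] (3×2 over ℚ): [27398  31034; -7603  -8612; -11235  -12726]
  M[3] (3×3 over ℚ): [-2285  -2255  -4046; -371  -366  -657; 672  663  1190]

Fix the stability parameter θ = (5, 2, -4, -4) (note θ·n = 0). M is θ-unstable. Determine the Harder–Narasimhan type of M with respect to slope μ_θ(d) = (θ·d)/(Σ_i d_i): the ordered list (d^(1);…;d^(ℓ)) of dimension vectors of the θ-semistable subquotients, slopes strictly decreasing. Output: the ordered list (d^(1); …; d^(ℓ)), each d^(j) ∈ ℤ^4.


Interval decomposition of M: I[1,1]^2, I[1,4]^2, I[3,4].
HN type (ℓ=3): μ^(1)=5; μ^(2)=-1/4; μ^(3)=-4

((2, 0, 0, 0); (2, 2, 2, 2); (0, 0, 1, 1))


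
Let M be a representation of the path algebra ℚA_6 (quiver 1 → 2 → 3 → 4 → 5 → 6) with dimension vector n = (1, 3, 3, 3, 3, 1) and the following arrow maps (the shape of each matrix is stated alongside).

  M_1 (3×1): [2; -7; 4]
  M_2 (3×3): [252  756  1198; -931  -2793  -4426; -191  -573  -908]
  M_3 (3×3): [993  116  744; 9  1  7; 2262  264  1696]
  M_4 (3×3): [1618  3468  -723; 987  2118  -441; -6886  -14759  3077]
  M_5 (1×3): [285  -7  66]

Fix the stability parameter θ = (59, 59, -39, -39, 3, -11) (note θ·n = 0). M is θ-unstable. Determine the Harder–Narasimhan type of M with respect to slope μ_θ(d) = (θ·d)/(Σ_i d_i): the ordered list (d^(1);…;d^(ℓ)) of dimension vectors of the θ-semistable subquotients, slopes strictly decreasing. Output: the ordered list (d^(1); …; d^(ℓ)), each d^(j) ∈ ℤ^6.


Barcode: M ≅ I[1,3], I[2,2], I[2,6], I[3,5], I[4,5]. HN layers by μ_θ (6 steps, strictly decreasing):
  μ^(1)=59; μ^(2)=79/3; μ^(3)=3; μ^(4)=-4; μ^(5)=-19/3; μ^(6)=-39

((0, 1, 0, 0, 0, 0); (1, 1, 1, 0, 0, 0); (0, 0, 0, 0, 2, 0); (0, 0, 0, 0, 1, 1); (0, 1, 1, 1, 0, 0); (0, 0, 1, 2, 0, 0))


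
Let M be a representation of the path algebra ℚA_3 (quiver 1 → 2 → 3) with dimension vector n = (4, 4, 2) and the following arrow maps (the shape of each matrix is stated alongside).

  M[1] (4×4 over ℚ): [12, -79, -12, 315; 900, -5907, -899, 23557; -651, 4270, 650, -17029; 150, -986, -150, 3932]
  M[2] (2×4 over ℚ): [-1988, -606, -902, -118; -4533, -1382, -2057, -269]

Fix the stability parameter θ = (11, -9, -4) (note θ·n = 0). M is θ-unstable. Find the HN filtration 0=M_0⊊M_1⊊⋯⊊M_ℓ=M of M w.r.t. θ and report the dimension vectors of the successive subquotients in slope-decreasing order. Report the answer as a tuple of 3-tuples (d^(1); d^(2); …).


Barcode: M ≅ I[1,1], I[1,2], I[1,3]^2, I[2,2]. HN layers by μ_θ (4 steps, strictly decreasing):
  μ^(1)=11; μ^(2)=1; μ^(3)=-2/3; μ^(4)=-9

((1, 0, 0); (1, 1, 0); (2, 2, 2); (0, 1, 0))


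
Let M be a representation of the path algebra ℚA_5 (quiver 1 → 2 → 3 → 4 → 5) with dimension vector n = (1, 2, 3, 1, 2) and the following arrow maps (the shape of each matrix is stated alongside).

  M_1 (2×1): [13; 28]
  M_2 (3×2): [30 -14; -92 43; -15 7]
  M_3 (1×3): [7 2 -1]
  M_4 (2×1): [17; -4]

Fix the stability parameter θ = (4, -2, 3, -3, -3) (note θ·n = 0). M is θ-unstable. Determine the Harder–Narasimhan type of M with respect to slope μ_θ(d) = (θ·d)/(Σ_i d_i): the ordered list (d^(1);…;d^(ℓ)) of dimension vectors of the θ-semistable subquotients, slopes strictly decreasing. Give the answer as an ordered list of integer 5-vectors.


Barcode: M ≅ I[1,5], I[2,3], I[3,3], I[5,5]. HN layers by μ_θ (4 steps, strictly decreasing):
  μ^(1)=3; μ^(2)=-1/5; μ^(3)=-2; μ^(4)=-3

((0, 0, 2, 0, 0); (1, 1, 1, 1, 1); (0, 1, 0, 0, 0); (0, 0, 0, 0, 1))


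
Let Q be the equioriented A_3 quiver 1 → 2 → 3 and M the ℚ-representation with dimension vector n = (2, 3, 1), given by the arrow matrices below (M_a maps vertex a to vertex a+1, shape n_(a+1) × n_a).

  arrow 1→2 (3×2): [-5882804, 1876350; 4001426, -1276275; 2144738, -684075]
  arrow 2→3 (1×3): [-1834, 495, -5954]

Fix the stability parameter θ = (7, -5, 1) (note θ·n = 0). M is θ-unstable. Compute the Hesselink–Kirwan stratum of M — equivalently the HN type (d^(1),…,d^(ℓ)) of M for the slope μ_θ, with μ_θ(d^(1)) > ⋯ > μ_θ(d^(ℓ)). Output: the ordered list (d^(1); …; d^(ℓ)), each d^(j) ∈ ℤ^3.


Via rank(M_{q-1}∘⋯∘M_p): M ≅ I[1,1], I[1,3], I[2,2]^2.
μ_θ-semistable layers: μ^(1)=7; μ^(2)=1; μ^(3)=-5

((1, 0, 0); (1, 1, 1); (0, 2, 0))


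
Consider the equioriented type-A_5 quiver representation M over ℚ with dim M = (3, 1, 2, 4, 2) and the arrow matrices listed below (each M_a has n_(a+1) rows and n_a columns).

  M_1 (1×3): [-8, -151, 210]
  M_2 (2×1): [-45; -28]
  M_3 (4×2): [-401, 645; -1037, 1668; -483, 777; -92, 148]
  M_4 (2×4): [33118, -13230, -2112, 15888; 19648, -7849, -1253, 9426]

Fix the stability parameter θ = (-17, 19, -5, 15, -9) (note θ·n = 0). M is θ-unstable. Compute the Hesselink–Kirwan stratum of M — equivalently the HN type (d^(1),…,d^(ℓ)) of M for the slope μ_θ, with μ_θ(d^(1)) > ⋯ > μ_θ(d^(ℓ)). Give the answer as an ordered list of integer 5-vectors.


Interval decomposition of M: I[1,1]^2, I[1,4], I[3,5], I[4,4], I[4,5].
HN type (ℓ=5): μ^(1)=15; μ^(2)=7; μ^(3)=3; μ^(4)=-5; μ^(5)=-17

((0, 0, 0, 2, 0); (0, 1, 1, 0, 0); (0, 0, 0, 2, 2); (0, 0, 1, 0, 0); (3, 0, 0, 0, 0))


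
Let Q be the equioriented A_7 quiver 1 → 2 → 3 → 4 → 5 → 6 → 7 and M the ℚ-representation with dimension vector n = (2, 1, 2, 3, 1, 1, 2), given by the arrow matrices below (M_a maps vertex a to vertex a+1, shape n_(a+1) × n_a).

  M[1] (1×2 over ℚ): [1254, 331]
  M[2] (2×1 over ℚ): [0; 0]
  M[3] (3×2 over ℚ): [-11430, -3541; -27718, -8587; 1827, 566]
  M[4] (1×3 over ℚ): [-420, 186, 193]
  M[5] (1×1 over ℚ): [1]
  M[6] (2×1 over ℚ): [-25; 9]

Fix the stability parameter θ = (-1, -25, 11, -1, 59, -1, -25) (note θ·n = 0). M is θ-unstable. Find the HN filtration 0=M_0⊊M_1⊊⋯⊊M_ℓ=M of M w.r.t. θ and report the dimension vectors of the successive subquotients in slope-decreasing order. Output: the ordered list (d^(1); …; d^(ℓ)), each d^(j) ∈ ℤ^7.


Via rank(M_{q-1}∘⋯∘M_p): M ≅ I[1,1], I[1,2], I[3,4], I[3,7], I[4,4], I[7,7].
μ_θ-semistable layers: μ^(1)=11; μ^(2)=5; μ^(3)=-1; μ^(4)=-13; μ^(5)=-25

((0, 0, 0, 0, 1, 1, 1); (0, 0, 2, 2, 0, 0, 0); (1, 0, 0, 1, 0, 0, 0); (1, 1, 0, 0, 0, 0, 0); (0, 0, 0, 0, 0, 0, 1))


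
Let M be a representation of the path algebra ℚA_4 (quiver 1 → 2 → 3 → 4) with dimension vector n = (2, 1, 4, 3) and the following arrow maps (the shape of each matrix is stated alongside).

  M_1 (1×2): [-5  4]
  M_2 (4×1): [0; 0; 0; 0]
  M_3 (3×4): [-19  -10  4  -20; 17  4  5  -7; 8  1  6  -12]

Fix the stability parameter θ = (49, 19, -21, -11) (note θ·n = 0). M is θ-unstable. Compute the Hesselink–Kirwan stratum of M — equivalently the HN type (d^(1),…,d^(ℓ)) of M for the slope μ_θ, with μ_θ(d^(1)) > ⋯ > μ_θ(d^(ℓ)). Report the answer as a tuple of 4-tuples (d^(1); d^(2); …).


Barcode: M ≅ I[1,1], I[1,2], I[3,3], I[3,4]^3. HN layers by μ_θ (4 steps, strictly decreasing):
  μ^(1)=49; μ^(2)=34; μ^(3)=-11; μ^(4)=-21

((1, 0, 0, 0); (1, 1, 0, 0); (0, 0, 0, 3); (0, 0, 4, 0))


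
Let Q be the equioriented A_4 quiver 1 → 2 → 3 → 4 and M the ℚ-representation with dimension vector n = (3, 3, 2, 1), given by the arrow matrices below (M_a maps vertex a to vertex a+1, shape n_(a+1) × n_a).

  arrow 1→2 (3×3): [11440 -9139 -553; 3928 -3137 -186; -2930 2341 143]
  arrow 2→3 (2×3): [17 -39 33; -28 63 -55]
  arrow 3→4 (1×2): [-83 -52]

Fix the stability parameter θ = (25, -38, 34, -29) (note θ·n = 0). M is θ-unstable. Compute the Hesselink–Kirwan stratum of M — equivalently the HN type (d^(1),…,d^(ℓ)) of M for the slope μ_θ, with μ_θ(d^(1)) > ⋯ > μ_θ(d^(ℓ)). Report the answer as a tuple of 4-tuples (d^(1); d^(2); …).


Interval decomposition of M: I[1,2], I[1,3], I[1,4].
HN type (ℓ=3): μ^(1)=34; μ^(2)=5/2; μ^(3)=-13/2

((0, 0, 1, 0); (0, 0, 1, 1); (3, 3, 0, 0))


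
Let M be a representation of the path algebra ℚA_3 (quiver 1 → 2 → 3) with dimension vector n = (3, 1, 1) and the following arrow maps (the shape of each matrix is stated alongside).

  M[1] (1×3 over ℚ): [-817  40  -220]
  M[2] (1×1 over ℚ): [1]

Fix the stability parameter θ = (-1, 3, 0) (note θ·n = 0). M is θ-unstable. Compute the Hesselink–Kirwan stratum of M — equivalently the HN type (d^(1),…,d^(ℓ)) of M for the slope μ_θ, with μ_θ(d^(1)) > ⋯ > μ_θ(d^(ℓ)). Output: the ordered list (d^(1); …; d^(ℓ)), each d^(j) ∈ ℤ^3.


Via rank(M_{q-1}∘⋯∘M_p): M ≅ I[1,1]^2, I[1,3].
μ_θ-semistable layers: μ^(1)=3/2; μ^(2)=-1

((0, 1, 1); (3, 0, 0))


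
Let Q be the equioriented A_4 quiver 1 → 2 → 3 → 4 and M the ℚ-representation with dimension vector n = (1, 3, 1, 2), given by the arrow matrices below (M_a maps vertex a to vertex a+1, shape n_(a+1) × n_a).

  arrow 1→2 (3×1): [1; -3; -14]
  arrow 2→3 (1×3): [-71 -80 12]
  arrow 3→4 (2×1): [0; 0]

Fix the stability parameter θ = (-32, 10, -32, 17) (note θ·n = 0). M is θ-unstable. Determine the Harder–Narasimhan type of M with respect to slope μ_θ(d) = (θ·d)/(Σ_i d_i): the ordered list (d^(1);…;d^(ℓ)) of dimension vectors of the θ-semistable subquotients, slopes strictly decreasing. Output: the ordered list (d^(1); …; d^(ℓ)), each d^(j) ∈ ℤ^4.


Interval decomposition of M: I[1,3], I[2,2]^2, I[4,4]^2.
HN type (ℓ=4): μ^(1)=17; μ^(2)=10; μ^(3)=-11; μ^(4)=-32

((0, 0, 0, 2); (0, 2, 0, 0); (0, 1, 1, 0); (1, 0, 0, 0))


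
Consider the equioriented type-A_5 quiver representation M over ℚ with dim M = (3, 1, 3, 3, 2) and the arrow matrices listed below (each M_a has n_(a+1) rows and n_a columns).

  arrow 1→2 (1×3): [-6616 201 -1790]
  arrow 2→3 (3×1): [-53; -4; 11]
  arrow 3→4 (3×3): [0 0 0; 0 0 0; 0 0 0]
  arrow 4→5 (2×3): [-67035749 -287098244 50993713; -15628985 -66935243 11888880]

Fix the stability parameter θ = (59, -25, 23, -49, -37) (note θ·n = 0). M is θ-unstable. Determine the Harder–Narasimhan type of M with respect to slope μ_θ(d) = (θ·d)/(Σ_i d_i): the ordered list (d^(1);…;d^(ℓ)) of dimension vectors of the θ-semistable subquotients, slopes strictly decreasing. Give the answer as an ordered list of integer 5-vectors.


Interval decomposition of M: I[1,1]^2, I[1,3], I[3,3]^2, I[4,4], I[4,5]^2.
HN type (ℓ=5): μ^(1)=59; μ^(2)=23; μ^(3)=17; μ^(4)=-37; μ^(5)=-49

((2, 0, 0, 0, 0); (0, 0, 3, 0, 0); (1, 1, 0, 0, 0); (0, 0, 0, 0, 2); (0, 0, 0, 3, 0))


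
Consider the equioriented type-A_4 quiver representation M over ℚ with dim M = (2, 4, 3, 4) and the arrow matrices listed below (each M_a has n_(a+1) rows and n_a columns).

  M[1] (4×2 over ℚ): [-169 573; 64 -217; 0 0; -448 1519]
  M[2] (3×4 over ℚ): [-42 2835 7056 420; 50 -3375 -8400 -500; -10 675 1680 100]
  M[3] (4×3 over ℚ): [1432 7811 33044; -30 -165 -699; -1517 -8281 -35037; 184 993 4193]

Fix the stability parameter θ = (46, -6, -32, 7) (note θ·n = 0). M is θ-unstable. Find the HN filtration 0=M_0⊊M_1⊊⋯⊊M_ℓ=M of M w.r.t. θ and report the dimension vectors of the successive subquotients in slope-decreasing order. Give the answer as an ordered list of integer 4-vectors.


Interval decomposition of M: I[1,2], I[1,4], I[2,2]^2, I[3,4]^2, I[4,4].
HN type (ℓ=5): μ^(1)=20; μ^(2)=7; μ^(3)=8/3; μ^(4)=-6; μ^(5)=-32

((1, 1, 0, 0); (0, 0, 0, 4); (1, 1, 1, 0); (0, 2, 0, 0); (0, 0, 2, 0))


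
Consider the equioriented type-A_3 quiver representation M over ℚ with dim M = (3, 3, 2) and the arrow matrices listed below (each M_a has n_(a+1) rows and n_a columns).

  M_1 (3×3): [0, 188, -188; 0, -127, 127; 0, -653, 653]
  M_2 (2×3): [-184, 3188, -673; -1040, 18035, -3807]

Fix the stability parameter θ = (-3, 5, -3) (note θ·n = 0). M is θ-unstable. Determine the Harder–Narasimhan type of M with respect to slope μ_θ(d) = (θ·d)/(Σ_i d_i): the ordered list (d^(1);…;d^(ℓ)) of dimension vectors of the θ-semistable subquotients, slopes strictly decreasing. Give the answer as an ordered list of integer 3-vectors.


Interval decomposition of M: I[1,1]^2, I[1,3], I[2,2], I[2,3].
HN type (ℓ=3): μ^(1)=5; μ^(2)=1; μ^(3)=-3

((0, 1, 0); (0, 2, 2); (3, 0, 0))


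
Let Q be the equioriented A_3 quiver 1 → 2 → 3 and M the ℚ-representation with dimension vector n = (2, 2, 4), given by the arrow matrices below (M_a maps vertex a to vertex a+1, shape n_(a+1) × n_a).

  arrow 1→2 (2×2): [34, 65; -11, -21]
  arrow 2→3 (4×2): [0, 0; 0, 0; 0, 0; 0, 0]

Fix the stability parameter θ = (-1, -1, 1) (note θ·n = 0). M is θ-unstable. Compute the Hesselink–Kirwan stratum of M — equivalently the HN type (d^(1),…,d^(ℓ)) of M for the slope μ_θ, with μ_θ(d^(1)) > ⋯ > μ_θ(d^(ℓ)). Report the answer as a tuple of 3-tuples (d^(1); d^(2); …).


Interval decomposition of M: I[1,2]^2, I[3,3]^4.
HN type (ℓ=2): μ^(1)=1; μ^(2)=-1

((0, 0, 4); (2, 2, 0))


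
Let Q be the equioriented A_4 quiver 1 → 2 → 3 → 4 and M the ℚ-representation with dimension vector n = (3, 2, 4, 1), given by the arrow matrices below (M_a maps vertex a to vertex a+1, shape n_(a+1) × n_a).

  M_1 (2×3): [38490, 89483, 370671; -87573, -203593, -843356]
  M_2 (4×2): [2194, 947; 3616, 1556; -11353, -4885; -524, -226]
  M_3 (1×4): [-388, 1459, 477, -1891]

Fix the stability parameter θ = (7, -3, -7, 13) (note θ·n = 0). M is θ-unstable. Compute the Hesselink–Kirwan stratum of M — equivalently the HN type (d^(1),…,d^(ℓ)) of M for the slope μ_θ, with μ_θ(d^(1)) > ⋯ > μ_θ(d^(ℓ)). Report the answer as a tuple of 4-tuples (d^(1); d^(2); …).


Interval decomposition of M: I[1,1], I[1,3], I[1,4], I[3,3]^2.
HN type (ℓ=4): μ^(1)=13; μ^(2)=7; μ^(3)=-1; μ^(4)=-7

((0, 0, 0, 1); (1, 0, 0, 0); (2, 2, 2, 0); (0, 0, 2, 0))


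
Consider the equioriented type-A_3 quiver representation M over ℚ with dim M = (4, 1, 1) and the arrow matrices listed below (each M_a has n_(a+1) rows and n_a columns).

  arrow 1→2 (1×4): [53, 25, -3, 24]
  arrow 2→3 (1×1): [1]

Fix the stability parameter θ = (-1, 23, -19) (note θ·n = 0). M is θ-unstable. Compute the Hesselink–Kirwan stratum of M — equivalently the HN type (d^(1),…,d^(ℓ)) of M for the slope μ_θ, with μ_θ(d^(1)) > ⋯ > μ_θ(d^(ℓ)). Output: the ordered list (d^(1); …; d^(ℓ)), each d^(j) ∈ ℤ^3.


Interval decomposition of M: I[1,1]^3, I[1,3].
HN type (ℓ=2): μ^(1)=2; μ^(2)=-1

((0, 1, 1); (4, 0, 0))


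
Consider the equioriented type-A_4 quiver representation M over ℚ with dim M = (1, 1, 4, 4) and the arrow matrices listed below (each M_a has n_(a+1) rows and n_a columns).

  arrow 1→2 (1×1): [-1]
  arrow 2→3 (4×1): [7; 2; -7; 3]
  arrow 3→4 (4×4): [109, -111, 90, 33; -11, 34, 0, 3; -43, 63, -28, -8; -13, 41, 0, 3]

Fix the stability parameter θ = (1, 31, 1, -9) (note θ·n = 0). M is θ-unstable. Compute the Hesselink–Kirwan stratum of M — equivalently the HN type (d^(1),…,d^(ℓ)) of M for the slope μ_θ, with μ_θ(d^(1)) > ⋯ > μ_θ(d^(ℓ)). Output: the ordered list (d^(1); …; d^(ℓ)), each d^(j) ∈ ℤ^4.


Via rank(M_{q-1}∘⋯∘M_p): M ≅ I[1,4], I[3,4]^3.
μ_θ-semistable layers: μ^(1)=23/3; μ^(2)=1; μ^(3)=-4

((0, 1, 1, 1); (1, 0, 0, 0); (0, 0, 3, 3))


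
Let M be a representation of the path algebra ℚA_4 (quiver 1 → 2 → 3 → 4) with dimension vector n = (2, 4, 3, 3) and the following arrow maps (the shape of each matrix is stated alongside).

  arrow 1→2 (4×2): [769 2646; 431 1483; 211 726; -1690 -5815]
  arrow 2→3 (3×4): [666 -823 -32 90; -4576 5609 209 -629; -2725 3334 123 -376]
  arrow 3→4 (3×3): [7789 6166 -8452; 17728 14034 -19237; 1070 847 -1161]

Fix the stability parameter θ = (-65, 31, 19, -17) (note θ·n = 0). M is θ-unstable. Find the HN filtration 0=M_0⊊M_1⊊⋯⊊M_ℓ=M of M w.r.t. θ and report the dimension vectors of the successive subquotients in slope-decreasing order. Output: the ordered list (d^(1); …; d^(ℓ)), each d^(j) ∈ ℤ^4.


Barcode: M ≅ I[1,2], I[1,4], I[2,4]^2. HN layers by μ_θ (3 steps, strictly decreasing):
  μ^(1)=31; μ^(2)=11; μ^(3)=-65

((0, 1, 0, 0); (0, 3, 3, 3); (2, 0, 0, 0))


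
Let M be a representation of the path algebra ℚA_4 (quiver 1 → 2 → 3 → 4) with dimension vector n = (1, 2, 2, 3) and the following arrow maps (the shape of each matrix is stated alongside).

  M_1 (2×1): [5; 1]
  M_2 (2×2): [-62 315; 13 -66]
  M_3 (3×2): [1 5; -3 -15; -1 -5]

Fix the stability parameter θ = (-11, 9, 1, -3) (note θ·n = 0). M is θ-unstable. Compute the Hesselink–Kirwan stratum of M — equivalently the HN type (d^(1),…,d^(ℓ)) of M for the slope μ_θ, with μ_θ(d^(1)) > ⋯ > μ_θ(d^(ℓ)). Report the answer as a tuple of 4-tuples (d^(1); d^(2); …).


Barcode: M ≅ I[1,3], I[2,4], I[4,4]^2. HN layers by μ_θ (4 steps, strictly decreasing):
  μ^(1)=5; μ^(2)=7/3; μ^(3)=-3; μ^(4)=-11

((0, 1, 1, 0); (0, 1, 1, 1); (0, 0, 0, 2); (1, 0, 0, 0))


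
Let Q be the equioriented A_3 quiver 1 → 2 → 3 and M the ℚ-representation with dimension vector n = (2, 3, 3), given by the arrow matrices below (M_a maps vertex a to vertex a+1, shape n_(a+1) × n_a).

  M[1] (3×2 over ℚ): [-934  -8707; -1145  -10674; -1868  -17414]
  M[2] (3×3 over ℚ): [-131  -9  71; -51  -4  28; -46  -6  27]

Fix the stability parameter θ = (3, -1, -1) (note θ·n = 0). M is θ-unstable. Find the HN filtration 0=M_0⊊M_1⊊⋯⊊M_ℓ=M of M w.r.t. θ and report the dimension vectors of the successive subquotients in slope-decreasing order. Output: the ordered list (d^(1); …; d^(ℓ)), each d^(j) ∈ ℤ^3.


Interval decomposition of M: I[1,3]^2, I[2,3].
HN type (ℓ=2): μ^(1)=1/3; μ^(2)=-1

((2, 2, 2); (0, 1, 1))


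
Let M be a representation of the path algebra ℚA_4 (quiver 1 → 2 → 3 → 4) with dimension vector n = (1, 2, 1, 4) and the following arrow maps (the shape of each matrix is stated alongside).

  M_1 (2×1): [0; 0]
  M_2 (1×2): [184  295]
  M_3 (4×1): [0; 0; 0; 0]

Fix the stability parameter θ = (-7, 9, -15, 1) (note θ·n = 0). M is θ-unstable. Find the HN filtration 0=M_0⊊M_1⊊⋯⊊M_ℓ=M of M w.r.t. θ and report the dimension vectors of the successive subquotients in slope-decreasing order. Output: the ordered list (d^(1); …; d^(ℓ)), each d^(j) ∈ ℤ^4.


Interval decomposition of M: I[1,1], I[2,2], I[2,3], I[4,4]^4.
HN type (ℓ=4): μ^(1)=9; μ^(2)=1; μ^(3)=-3; μ^(4)=-7

((0, 1, 0, 0); (0, 0, 0, 4); (0, 1, 1, 0); (1, 0, 0, 0))


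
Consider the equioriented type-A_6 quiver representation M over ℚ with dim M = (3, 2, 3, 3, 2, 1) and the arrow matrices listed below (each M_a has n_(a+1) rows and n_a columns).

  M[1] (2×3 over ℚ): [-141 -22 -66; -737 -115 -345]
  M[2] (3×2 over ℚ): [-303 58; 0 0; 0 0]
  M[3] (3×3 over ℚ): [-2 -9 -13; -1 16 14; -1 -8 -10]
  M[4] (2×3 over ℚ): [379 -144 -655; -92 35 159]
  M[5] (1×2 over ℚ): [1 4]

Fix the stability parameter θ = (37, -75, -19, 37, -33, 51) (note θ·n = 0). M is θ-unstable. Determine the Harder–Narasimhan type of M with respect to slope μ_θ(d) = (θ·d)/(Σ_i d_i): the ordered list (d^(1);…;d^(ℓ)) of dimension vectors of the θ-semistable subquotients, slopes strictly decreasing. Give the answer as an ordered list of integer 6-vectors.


Barcode: M ≅ I[1,1], I[1,2], I[1,6], I[3,3], I[3,5], I[4,4]. HN layers by μ_θ (4 steps, strictly decreasing):
  μ^(1)=51; μ^(2)=37; μ^(3)=2; μ^(4)=-19

((0, 0, 0, 0, 0, 1); (1, 0, 0, 1, 0, 0); (0, 0, 0, 2, 2, 0); (2, 2, 3, 0, 0, 0))


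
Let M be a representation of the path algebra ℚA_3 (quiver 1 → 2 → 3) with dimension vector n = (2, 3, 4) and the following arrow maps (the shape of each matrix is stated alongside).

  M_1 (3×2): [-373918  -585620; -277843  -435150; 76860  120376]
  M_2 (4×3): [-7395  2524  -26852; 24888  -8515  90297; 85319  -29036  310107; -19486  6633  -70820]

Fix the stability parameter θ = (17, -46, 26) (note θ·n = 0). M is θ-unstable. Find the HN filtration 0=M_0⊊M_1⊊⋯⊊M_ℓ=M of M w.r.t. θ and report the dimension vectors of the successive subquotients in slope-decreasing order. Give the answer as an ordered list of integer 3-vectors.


Barcode: M ≅ I[1,3]^2, I[2,3], I[3,3]. HN layers by μ_θ (3 steps, strictly decreasing):
  μ^(1)=26; μ^(2)=-29/2; μ^(3)=-46

((0, 0, 4); (2, 2, 0); (0, 1, 0))


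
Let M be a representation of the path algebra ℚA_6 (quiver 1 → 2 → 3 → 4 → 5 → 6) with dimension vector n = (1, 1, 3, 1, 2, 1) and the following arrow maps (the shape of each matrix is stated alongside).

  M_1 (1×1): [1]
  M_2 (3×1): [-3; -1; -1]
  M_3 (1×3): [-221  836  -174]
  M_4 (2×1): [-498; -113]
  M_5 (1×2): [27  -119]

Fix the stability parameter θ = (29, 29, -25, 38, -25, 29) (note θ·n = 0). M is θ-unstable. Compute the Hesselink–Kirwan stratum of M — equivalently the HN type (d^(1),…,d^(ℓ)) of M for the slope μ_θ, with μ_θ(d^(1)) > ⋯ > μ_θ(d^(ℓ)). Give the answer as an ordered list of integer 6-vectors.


Interval decomposition of M: I[1,6], I[3,3]^2, I[5,5].
HN type (ℓ=3): μ^(1)=29; μ^(2)=46/5; μ^(3)=-25

((0, 0, 0, 0, 0, 1); (1, 1, 1, 1, 1, 0); (0, 0, 2, 0, 1, 0))


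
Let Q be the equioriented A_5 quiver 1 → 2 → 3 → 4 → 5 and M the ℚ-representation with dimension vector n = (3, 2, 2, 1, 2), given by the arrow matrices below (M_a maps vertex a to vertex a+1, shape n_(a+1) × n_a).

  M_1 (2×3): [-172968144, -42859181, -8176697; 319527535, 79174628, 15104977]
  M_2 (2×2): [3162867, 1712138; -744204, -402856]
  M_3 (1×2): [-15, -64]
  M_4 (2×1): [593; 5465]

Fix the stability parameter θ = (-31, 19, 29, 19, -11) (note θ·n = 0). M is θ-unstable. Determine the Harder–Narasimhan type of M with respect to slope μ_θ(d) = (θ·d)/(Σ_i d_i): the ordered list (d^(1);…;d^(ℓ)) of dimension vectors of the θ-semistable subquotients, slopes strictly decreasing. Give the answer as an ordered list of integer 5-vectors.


Via rank(M_{q-1}∘⋯∘M_p): M ≅ I[1,1], I[1,2], I[1,5], I[3,3], I[5,5].
μ_θ-semistable layers: μ^(1)=29; μ^(2)=19; μ^(3)=14; μ^(4)=-11; μ^(5)=-31

((0, 0, 1, 0, 0); (0, 1, 0, 0, 0); (0, 1, 1, 1, 1); (0, 0, 0, 0, 1); (3, 0, 0, 0, 0))


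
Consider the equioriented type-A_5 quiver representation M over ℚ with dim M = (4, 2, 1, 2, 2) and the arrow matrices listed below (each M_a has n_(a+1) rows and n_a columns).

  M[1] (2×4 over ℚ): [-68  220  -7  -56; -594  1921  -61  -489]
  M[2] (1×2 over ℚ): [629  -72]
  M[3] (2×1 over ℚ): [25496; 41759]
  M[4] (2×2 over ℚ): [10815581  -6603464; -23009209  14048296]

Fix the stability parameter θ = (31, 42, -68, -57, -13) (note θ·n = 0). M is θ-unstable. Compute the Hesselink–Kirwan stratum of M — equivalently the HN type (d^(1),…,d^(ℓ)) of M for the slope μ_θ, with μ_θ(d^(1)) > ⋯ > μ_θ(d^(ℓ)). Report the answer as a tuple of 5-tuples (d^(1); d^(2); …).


Interval decomposition of M: I[1,1]^2, I[1,2], I[1,4], I[4,5], I[5,5].
HN type (ℓ=4): μ^(1)=42; μ^(2)=31; μ^(3)=-13; μ^(4)=-57

((0, 1, 0, 0, 0); (3, 0, 0, 0, 0); (1, 1, 1, 1, 2); (0, 0, 0, 1, 0))


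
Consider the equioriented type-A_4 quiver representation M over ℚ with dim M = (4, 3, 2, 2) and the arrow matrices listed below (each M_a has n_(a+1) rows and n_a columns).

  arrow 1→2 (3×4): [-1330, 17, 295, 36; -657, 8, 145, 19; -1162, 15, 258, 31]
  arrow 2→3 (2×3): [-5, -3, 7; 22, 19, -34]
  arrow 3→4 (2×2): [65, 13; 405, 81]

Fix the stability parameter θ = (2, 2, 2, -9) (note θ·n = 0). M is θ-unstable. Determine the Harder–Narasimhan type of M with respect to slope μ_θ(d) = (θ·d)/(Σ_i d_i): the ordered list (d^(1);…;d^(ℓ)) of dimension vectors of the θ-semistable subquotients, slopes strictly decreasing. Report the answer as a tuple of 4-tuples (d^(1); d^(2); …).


Barcode: M ≅ I[1,1], I[1,2], I[1,3], I[1,4], I[4,4]. HN layers by μ_θ (3 steps, strictly decreasing):
  μ^(1)=2; μ^(2)=-3/4; μ^(3)=-9

((3, 2, 1, 0); (1, 1, 1, 1); (0, 0, 0, 1))


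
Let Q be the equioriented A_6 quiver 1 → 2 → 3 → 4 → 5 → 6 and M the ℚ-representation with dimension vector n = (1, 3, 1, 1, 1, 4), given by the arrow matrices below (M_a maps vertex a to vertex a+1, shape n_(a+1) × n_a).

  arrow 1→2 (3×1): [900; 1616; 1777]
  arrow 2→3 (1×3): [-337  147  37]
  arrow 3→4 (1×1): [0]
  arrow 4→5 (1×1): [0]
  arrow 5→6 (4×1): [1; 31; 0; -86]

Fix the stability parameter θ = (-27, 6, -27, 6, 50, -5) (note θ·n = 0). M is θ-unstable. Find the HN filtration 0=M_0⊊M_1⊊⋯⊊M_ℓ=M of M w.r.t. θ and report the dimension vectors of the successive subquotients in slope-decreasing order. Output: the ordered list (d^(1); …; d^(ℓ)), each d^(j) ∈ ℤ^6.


Via rank(M_{q-1}∘⋯∘M_p): M ≅ I[1,3], I[2,2]^2, I[4,4], I[5,6], I[6,6]^3.
μ_θ-semistable layers: μ^(1)=45/2; μ^(2)=6; μ^(3)=-5; μ^(4)=-21/2; μ^(5)=-27

((0, 0, 0, 0, 1, 1); (0, 2, 0, 1, 0, 0); (0, 0, 0, 0, 0, 3); (0, 1, 1, 0, 0, 0); (1, 0, 0, 0, 0, 0))


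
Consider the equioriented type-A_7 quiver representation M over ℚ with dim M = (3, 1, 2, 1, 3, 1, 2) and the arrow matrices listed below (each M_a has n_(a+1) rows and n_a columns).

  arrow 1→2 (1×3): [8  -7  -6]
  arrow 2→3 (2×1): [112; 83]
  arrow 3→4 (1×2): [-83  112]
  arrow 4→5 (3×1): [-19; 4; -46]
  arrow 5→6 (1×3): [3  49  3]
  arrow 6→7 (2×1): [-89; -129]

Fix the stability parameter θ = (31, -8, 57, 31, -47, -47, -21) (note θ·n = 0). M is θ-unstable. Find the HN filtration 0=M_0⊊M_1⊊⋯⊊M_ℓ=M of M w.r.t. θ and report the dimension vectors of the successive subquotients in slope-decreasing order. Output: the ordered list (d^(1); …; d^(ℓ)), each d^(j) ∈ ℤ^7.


Via rank(M_{q-1}∘⋯∘M_p): M ≅ I[1,1]^2, I[1,3], I[3,7], I[5,5]^2, I[7,7].
μ_θ-semistable layers: μ^(1)=57; μ^(2)=31; μ^(3)=23/2; μ^(4)=-27/5; μ^(5)=-21; μ^(6)=-47

((0, 0, 1, 0, 0, 0, 0); (2, 0, 0, 0, 0, 0, 0); (1, 1, 0, 0, 0, 0, 0); (0, 0, 1, 1, 1, 1, 1); (0, 0, 0, 0, 0, 0, 1); (0, 0, 0, 0, 2, 0, 0))


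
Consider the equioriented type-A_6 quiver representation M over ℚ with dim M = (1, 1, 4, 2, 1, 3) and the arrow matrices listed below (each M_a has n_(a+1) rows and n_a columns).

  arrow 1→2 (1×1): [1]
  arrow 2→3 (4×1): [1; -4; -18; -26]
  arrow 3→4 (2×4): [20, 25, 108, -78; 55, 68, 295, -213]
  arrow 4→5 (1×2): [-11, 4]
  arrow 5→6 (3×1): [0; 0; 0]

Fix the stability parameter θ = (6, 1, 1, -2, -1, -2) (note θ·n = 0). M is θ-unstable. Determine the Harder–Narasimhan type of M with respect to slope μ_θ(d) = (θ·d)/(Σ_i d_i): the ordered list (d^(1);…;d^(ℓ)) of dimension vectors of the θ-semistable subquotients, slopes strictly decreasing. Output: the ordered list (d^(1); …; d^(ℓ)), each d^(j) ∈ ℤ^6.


Barcode: M ≅ I[1,4], I[3,3]^2, I[3,5], I[6,6]^3. HN layers by μ_θ (4 steps, strictly decreasing):
  μ^(1)=3/2; μ^(2)=1; μ^(3)=-2/3; μ^(4)=-2

((1, 1, 1, 1, 0, 0); (0, 0, 2, 0, 0, 0); (0, 0, 1, 1, 1, 0); (0, 0, 0, 0, 0, 3))


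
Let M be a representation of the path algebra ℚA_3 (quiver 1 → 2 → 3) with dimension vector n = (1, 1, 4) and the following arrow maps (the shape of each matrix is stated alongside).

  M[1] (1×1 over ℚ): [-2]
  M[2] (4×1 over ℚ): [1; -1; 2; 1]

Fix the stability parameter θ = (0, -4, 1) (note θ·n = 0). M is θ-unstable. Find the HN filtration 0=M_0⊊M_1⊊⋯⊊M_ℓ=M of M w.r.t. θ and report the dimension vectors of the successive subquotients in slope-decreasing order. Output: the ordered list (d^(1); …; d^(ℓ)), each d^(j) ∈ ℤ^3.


Interval decomposition of M: I[1,3], I[3,3]^3.
HN type (ℓ=2): μ^(1)=1; μ^(2)=-2

((0, 0, 4); (1, 1, 0))


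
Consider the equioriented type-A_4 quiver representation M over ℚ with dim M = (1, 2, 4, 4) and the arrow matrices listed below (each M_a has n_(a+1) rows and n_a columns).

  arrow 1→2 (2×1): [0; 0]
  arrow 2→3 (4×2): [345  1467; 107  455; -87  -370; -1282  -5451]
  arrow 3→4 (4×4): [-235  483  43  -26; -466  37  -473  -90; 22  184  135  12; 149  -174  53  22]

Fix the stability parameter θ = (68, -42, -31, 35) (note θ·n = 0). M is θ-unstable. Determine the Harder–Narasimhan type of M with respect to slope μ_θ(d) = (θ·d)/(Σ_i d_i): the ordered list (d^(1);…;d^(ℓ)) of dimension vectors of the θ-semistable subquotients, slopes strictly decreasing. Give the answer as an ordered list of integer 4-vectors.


Via rank(M_{q-1}∘⋯∘M_p): M ≅ I[1,1], I[2,4]^2, I[3,4]^2.
μ_θ-semistable layers: μ^(1)=68; μ^(2)=35; μ^(3)=-31; μ^(4)=-42

((1, 0, 0, 0); (0, 0, 0, 4); (0, 0, 4, 0); (0, 2, 0, 0))
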